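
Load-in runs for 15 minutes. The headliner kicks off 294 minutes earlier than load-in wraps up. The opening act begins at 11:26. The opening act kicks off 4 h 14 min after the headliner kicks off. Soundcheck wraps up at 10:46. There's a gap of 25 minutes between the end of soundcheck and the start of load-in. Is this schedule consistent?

No

Load-in starts at 10:46 + 25 min = 11:11.
Load-in ends at 11:11 + 15 min = 11:26.
The headliner starts at 11:26 − 294 min = 06:32.
The opening act starts at 06:32 + 254 min = 10:46.
But the opening act is also said to start at 11:26 — a 40-minute conflict.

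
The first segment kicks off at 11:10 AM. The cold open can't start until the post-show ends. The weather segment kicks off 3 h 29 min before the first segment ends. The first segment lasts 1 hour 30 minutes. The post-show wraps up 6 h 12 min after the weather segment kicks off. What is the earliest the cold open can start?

The first segment ends at 11:10 AM + 90 min = 12:40 PM.
The weather segment starts at 12:40 PM − 209 min = 9:11 AM.
The post-show ends at 9:11 AM + 372 min = 3:23 PM.
The cold open is bounded by the post-show, so the earliest it can start is 3:23 PM.

3:23 PM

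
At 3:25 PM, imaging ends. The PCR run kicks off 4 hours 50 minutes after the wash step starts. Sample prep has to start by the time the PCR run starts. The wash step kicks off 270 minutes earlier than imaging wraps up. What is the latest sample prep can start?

3:45 PM

The wash step starts at 3:25 PM − 270 min = 10:55 AM.
The PCR run starts at 10:55 AM + 290 min = 3:45 PM.
Sample prep is bounded by the PCR run, so the latest it can start is 3:45 PM.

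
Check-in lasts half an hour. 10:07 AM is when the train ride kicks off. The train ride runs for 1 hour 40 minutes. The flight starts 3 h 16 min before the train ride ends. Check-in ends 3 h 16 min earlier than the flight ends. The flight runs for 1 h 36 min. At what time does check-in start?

The train ride ends at 10:07 AM + 100 min = 11:47 AM.
The flight starts at 11:47 AM − 196 min = 8:31 AM.
The flight ends at 8:31 AM + 96 min = 10:07 AM.
Check-in ends at 10:07 AM − 196 min = 6:51 AM.
Check-in starts at 6:51 AM − 30 min = 6:21 AM.

6:21 AM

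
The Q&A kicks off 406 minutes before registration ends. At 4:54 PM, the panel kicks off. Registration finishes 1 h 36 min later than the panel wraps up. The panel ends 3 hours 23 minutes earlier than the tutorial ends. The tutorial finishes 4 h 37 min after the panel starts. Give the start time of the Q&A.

The tutorial ends at 4:54 PM + 277 min = 9:31 PM.
The panel ends at 9:31 PM − 203 min = 6:08 PM.
Registration ends at 6:08 PM + 96 min = 7:44 PM.
The Q&A starts at 7:44 PM − 406 min = 12:58 PM.

12:58 PM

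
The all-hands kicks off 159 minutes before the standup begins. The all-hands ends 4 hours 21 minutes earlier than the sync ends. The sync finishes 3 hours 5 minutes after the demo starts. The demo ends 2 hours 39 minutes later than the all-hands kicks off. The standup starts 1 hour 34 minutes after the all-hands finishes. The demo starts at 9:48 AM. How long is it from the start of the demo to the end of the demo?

The sync ends at 9:48 AM + 185 min = 12:53 PM.
The all-hands ends at 12:53 PM − 261 min = 8:32 AM.
The standup starts at 8:32 AM + 94 min = 10:06 AM.
The all-hands starts at 10:06 AM − 159 min = 7:27 AM.
The demo ends at 7:27 AM + 159 min = 10:06 AM.
From 9:48 AM to 10:06 AM is 18 minutes.

18 minutes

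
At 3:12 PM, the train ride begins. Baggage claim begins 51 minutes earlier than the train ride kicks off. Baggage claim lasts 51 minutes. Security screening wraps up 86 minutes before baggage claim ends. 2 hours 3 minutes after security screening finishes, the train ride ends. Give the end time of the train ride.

Baggage claim starts at 3:12 PM − 51 min = 2:21 PM.
Baggage claim ends at 2:21 PM + 51 min = 3:12 PM.
Security screening ends at 3:12 PM − 86 min = 1:46 PM.
The train ride ends at 1:46 PM + 123 min = 3:49 PM.

3:49 PM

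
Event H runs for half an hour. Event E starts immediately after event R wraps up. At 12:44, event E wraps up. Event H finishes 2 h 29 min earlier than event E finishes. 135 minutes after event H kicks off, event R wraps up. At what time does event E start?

Event H ends at 12:44 − 149 min = 10:15.
Event H starts at 10:15 − 30 min = 09:45.
Event R ends at 09:45 + 135 min = 12:00.
So event E starts at 12:00.

12:00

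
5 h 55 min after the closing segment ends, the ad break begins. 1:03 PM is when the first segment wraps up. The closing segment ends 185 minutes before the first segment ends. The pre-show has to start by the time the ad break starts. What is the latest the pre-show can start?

3:53 PM

The closing segment ends at 1:03 PM − 185 min = 9:58 AM.
The ad break starts at 9:58 AM + 355 min = 3:53 PM.
The pre-show is bounded by the ad break, so the latest it can start is 3:53 PM.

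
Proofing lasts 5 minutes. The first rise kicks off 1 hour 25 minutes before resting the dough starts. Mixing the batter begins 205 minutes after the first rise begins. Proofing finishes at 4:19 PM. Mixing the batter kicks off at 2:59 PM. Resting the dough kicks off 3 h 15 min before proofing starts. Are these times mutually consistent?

Proofing starts at 4:19 PM − 5 min = 4:14 PM.
Resting the dough starts at 4:14 PM − 195 min = 12:59 PM.
The first rise starts at 12:59 PM − 85 min = 11:34 AM.
Mixing the batter starts at 11:34 AM + 205 min = 2:59 PM.
That matches the stated 2:59 PM, so the schedule is consistent.

Yes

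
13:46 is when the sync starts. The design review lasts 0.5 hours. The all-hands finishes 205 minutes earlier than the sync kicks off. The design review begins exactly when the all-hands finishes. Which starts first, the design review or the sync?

the design review

The all-hands ends at 13:46 − 205 min = 10:21.
So the design review starts at 10:21.
The design review starts at 10:21 and the sync starts at 13:46, so the design review is first.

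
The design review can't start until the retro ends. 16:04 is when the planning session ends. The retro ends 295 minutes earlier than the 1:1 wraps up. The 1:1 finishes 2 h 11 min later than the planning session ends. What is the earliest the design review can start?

The 1:1 ends at 16:04 + 131 min = 18:15.
The retro ends at 18:15 − 295 min = 13:20.
The design review is bounded by the retro, so the earliest it can start is 13:20.

13:20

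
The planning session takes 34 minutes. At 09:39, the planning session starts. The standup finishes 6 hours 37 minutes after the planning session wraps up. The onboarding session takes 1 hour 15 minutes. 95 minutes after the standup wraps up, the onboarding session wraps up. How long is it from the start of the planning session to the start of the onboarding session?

451 minutes

The planning session ends at 09:39 + 34 min = 10:13.
The standup ends at 10:13 + 397 min = 16:50.
The onboarding session ends at 16:50 + 95 min = 18:25.
The onboarding session starts at 18:25 − 75 min = 17:10.
From 09:39 to 17:10 is 451 minutes.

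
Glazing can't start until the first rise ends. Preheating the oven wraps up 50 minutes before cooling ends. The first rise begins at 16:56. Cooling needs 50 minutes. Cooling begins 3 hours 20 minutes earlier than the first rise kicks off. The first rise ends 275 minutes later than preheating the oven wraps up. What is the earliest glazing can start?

18:11

Cooling starts at 16:56 − 200 min = 13:36.
Cooling ends at 13:36 + 50 min = 14:26.
Preheating the oven ends at 14:26 − 50 min = 13:36.
The first rise ends at 13:36 + 275 min = 18:11.
Glazing is bounded by the first rise, so the earliest it can start is 18:11.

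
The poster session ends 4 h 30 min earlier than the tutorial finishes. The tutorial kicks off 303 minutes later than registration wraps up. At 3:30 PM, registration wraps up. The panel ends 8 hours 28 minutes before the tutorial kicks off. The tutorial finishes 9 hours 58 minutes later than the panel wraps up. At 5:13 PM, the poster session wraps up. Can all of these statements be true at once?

The tutorial starts at 3:30 PM + 303 min = 8:33 PM.
The panel ends at 8:33 PM − 508 min = 12:05 PM.
The tutorial ends at 12:05 PM + 598 min = 10:03 PM.
The poster session ends at 10:03 PM − 270 min = 5:33 PM.
But the poster session is also said to end at 5:13 PM — a 20-minute conflict.

No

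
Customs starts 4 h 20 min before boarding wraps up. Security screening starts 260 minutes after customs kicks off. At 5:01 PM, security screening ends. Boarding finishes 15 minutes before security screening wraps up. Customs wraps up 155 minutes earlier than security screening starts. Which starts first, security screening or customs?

Boarding ends at 5:01 PM − 15 min = 4:46 PM.
Customs starts at 4:46 PM − 260 min = 12:26 PM.
Security screening starts at 12:26 PM + 260 min = 4:46 PM.
Security screening starts at 4:46 PM and customs starts at 12:26 PM, so customs is first.

customs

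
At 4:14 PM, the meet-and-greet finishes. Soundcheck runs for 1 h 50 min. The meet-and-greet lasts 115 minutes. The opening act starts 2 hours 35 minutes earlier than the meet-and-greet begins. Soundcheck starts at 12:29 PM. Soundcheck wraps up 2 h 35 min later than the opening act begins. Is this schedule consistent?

Yes

The meet-and-greet starts at 4:14 PM − 115 min = 2:19 PM.
The opening act starts at 2:19 PM − 155 min = 11:44 AM.
Soundcheck ends at 11:44 AM + 155 min = 2:19 PM.
Soundcheck starts at 2:19 PM − 110 min = 12:29 PM.
That matches the stated 12:29 PM, so the schedule is consistent.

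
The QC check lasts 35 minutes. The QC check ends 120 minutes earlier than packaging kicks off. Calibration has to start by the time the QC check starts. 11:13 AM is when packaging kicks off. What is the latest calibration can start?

The QC check ends at 11:13 AM − 120 min = 9:13 AM.
The QC check starts at 9:13 AM − 35 min = 8:38 AM.
Calibration is bounded by the QC check, so the latest it can start is 8:38 AM.

8:38 AM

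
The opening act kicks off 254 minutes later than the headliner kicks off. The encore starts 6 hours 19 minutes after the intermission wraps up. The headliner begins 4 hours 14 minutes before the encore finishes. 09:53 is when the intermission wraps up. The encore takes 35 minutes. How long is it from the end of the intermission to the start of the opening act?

The encore starts at 09:53 + 379 min = 16:12.
The encore ends at 16:12 + 35 min = 16:47.
The headliner starts at 16:47 − 254 min = 12:33.
The opening act starts at 12:33 + 254 min = 16:47.
From 09:53 to 16:47 is 6 hours 54 minutes.

6 hours 54 minutes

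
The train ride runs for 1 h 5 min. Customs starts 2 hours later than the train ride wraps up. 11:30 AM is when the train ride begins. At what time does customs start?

2:35 PM

The train ride ends at 11:30 AM + 65 min = 12:35 PM.
Customs starts at 12:35 PM + 120 min = 2:35 PM.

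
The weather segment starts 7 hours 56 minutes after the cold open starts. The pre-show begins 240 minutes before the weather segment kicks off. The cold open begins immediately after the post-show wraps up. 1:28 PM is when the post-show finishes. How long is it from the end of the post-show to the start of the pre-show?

The cold open starts at 1:28 PM.
The weather segment starts at 1:28 PM + 476 min = 9:24 PM.
The pre-show starts at 9:24 PM − 240 min = 5:24 PM.
From 1:28 PM to 5:24 PM is 3 h 56 min.

3 h 56 min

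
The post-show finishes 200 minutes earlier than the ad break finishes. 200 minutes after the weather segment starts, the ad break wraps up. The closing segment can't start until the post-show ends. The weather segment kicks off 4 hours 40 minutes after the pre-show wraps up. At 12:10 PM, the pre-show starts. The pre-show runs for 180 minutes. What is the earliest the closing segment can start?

The pre-show ends at 12:10 PM + 180 min = 3:10 PM.
The weather segment starts at 3:10 PM + 280 min = 7:50 PM.
The ad break ends at 7:50 PM + 200 min = 11:10 PM.
The post-show ends at 11:10 PM − 200 min = 7:50 PM.
The closing segment is bounded by the post-show, so the earliest it can start is 7:50 PM.

7:50 PM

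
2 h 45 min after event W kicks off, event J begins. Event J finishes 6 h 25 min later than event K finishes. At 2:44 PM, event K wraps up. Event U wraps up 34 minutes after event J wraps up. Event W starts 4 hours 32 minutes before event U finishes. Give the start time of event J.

Event J ends at 2:44 PM + 385 min = 9:09 PM.
Event U ends at 9:09 PM + 34 min = 9:43 PM.
Event W starts at 9:43 PM − 272 min = 5:11 PM.
Event J starts at 5:11 PM + 165 min = 7:56 PM.

7:56 PM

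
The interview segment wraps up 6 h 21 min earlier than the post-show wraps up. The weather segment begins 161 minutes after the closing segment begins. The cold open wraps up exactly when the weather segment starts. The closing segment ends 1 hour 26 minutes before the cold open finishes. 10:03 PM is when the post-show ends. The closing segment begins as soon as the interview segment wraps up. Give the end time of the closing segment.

The interview segment ends at 10:03 PM − 381 min = 3:42 PM.
So the closing segment starts at 3:42 PM.
The weather segment starts at 3:42 PM + 161 min = 6:23 PM.
So the cold open ends at 6:23 PM.
The closing segment ends at 6:23 PM − 86 min = 4:57 PM.

4:57 PM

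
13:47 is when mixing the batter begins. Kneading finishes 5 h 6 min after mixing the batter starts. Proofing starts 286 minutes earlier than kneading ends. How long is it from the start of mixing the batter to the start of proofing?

Kneading ends at 13:47 + 306 min = 18:53.
Proofing starts at 18:53 − 286 min = 14:07.
From 13:47 to 14:07 is 20 minutes.

20 minutes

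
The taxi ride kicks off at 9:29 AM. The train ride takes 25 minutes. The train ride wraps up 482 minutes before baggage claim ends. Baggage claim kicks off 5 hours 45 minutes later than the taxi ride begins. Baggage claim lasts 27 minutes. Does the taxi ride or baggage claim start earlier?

the taxi ride

Baggage claim starts at 9:29 AM + 345 min = 3:14 PM.
The taxi ride starts at 9:29 AM and baggage claim starts at 3:14 PM, so the taxi ride is first.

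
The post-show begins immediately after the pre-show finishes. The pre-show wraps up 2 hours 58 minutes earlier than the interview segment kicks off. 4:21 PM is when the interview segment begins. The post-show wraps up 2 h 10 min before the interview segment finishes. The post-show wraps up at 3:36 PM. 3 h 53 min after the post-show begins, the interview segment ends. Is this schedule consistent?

The pre-show ends at 4:21 PM − 178 min = 1:23 PM.
So the post-show starts at 1:23 PM.
The interview segment ends at 1:23 PM + 233 min = 5:16 PM.
The post-show ends at 5:16 PM − 130 min = 3:06 PM.
But the post-show is also said to end at 3:36 PM — a 30-minute conflict.

No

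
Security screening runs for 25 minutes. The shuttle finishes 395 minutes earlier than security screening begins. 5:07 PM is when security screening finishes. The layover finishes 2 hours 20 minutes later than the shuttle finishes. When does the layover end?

12:27 PM

Security screening starts at 5:07 PM − 25 min = 4:42 PM.
The shuttle ends at 4:42 PM − 395 min = 10:07 AM.
The layover ends at 10:07 AM + 140 min = 12:27 PM.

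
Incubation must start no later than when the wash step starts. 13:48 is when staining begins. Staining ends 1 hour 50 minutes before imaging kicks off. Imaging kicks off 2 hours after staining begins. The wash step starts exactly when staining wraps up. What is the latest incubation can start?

13:58

Imaging starts at 13:48 + 120 min = 15:48.
Staining ends at 15:48 − 110 min = 13:58.
So the wash step starts at 13:58.
Incubation is bounded by the wash step, so the latest it can start is 13:58.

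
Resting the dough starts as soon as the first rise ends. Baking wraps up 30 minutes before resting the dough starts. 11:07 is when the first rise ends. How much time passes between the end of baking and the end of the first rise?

half an hour

Resting the dough starts at 11:07.
Baking ends at 11:07 − 30 min = 10:37.
From 10:37 to 11:07 is half an hour.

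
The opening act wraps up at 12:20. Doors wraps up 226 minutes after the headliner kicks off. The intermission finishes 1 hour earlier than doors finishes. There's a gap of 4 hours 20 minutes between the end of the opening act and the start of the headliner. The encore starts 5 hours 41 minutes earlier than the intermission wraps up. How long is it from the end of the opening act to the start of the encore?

The headliner starts at 12:20 + 260 min = 16:40.
Doors ends at 16:40 + 226 min = 20:26.
The intermission ends at 20:26 − 60 min = 19:26.
The encore starts at 19:26 − 341 min = 13:45.
From 12:20 to 13:45 is 85 minutes.

85 minutes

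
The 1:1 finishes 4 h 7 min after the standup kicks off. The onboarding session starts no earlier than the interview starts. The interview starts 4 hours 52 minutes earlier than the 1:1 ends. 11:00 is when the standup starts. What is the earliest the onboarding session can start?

10:15

The 1:1 ends at 11:00 + 247 min = 15:07.
The interview starts at 15:07 − 292 min = 10:15.
The onboarding session is bounded by the interview, so the earliest it can start is 10:15.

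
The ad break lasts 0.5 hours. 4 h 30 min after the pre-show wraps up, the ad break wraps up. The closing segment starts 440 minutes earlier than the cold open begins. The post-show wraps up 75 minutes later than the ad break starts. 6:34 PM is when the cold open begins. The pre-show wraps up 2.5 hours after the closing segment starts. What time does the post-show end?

The closing segment starts at 6:34 PM − 440 min = 11:14 AM.
The pre-show ends at 11:14 AM + 150 min = 1:44 PM.
The ad break ends at 1:44 PM + 270 min = 6:14 PM.
The ad break starts at 6:14 PM − 30 min = 5:44 PM.
The post-show ends at 5:44 PM + 75 min = 6:59 PM.

6:59 PM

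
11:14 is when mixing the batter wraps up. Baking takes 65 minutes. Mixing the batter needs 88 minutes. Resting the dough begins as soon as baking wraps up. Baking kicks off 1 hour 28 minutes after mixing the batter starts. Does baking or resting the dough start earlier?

baking

Mixing the batter starts at 11:14 − 88 min = 09:46.
Baking starts at 09:46 + 88 min = 11:14.
Baking ends at 11:14 + 65 min = 12:19.
So resting the dough starts at 12:19.
Baking starts at 11:14 and resting the dough starts at 12:19, so baking is first.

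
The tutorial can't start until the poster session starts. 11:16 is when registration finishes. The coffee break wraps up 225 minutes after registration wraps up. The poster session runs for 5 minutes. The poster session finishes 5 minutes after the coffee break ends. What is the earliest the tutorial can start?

The coffee break ends at 11:16 + 225 min = 15:01.
The poster session ends at 15:01 + 5 min = 15:06.
The poster session starts at 15:06 − 5 min = 15:01.
The tutorial is bounded by the poster session, so the earliest it can start is 15:01.

15:01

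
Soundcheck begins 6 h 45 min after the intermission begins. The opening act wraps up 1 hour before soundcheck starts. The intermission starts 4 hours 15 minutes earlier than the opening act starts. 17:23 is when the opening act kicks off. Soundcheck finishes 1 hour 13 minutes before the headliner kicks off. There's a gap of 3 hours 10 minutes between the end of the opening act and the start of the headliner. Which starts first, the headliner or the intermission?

The intermission starts at 17:23 − 255 min = 13:08.
Soundcheck starts at 13:08 + 405 min = 19:53.
The opening act ends at 19:53 − 60 min = 18:53.
The headliner starts at 18:53 + 190 min = 22:03.
The headliner starts at 22:03 and the intermission starts at 13:08, so the intermission is first.

the intermission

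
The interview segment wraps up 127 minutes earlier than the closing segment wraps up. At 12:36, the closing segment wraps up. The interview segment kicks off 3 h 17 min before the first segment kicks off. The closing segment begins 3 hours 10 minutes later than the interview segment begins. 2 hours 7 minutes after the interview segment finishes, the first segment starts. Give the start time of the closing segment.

The interview segment ends at 12:36 − 127 min = 10:29.
The first segment starts at 10:29 + 127 min = 12:36.
The interview segment starts at 12:36 − 197 min = 09:19.
The closing segment starts at 09:19 + 190 min = 12:29.

12:29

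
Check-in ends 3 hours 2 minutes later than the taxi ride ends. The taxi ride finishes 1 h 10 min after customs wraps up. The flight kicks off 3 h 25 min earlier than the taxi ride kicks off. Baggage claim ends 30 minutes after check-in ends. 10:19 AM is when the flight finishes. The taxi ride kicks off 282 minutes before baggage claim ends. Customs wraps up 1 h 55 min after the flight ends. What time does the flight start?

8:49 AM

Customs ends at 10:19 AM + 115 min = 12:14 PM.
The taxi ride ends at 12:14 PM + 70 min = 1:24 PM.
Check-in ends at 1:24 PM + 182 min = 4:26 PM.
Baggage claim ends at 4:26 PM + 30 min = 4:56 PM.
The taxi ride starts at 4:56 PM − 282 min = 12:14 PM.
The flight starts at 12:14 PM − 205 min = 8:49 AM.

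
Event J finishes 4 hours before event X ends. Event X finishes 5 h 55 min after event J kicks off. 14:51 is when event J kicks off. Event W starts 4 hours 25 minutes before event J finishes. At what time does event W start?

Event X ends at 14:51 + 355 min = 20:46.
Event J ends at 20:46 − 240 min = 16:46.
Event W starts at 16:46 − 265 min = 12:21.

12:21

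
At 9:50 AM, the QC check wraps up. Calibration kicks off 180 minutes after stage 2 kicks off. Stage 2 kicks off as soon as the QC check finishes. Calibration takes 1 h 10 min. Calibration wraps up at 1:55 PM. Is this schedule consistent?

No

Stage 2 starts at 9:50 AM.
Calibration starts at 9:50 AM + 180 min = 12:50 PM.
Calibration ends at 12:50 PM + 70 min = 2:00 PM.
But calibration is also said to end at 1:55 PM — a 5-minute conflict.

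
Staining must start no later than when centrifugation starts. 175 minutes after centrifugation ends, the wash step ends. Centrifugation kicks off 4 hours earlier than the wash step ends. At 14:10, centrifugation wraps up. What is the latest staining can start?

The wash step ends at 14:10 + 175 min = 17:05.
Centrifugation starts at 17:05 − 240 min = 13:05.
Staining is bounded by centrifugation, so the latest it can start is 13:05.

13:05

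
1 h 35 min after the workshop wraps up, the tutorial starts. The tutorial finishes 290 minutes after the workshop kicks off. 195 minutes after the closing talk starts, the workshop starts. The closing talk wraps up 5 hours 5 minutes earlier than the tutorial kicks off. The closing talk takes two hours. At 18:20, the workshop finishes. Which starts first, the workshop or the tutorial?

The tutorial starts at 18:20 + 95 min = 19:55.
The closing talk ends at 19:55 − 305 min = 14:50.
The closing talk starts at 14:50 − 120 min = 12:50.
The workshop starts at 12:50 + 195 min = 16:05.
The workshop starts at 16:05 and the tutorial starts at 19:55, so the workshop is first.

the workshop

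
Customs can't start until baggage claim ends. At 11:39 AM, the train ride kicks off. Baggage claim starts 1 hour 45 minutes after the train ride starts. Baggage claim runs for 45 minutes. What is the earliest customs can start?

Baggage claim starts at 11:39 AM + 105 min = 1:24 PM.
Baggage claim ends at 1:24 PM + 45 min = 2:09 PM.
Customs is bounded by baggage claim, so the earliest it can start is 2:09 PM.

2:09 PM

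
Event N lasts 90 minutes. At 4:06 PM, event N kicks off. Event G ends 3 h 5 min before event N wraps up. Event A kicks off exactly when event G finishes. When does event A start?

2:31 PM

Event N ends at 4:06 PM + 90 min = 5:36 PM.
Event G ends at 5:36 PM − 185 min = 2:31 PM.
So event A starts at 2:31 PM.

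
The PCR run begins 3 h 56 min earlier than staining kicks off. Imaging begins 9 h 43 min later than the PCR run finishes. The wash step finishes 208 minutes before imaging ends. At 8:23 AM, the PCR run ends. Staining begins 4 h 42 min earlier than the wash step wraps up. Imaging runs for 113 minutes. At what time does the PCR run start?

Imaging starts at 8:23 AM + 583 min = 6:06 PM.
Imaging ends at 6:06 PM + 113 min = 7:59 PM.
The wash step ends at 7:59 PM − 208 min = 4:31 PM.
Staining starts at 4:31 PM − 282 min = 11:49 AM.
The PCR run starts at 11:49 AM − 236 min = 7:53 AM.

7:53 AM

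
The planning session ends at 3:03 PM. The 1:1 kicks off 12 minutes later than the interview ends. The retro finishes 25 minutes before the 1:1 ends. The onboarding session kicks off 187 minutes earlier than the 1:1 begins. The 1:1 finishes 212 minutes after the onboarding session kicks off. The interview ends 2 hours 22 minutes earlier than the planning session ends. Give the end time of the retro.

12:53 PM

The interview ends at 3:03 PM − 142 min = 12:41 PM.
The 1:1 starts at 12:41 PM + 12 min = 12:53 PM.
The onboarding session starts at 12:53 PM − 187 min = 9:46 AM.
The 1:1 ends at 9:46 AM + 212 min = 1:18 PM.
The retro ends at 1:18 PM − 25 min = 12:53 PM.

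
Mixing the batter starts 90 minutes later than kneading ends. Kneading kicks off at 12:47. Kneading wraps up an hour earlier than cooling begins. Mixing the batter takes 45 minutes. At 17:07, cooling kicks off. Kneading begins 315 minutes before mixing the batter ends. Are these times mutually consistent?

No

Kneading ends at 17:07 − 60 min = 16:07.
Mixing the batter starts at 16:07 + 90 min = 17:37.
Mixing the batter ends at 17:37 + 45 min = 18:22.
Kneading starts at 18:22 − 315 min = 13:07.
But kneading is also said to start at 12:47 — a 20-minute conflict.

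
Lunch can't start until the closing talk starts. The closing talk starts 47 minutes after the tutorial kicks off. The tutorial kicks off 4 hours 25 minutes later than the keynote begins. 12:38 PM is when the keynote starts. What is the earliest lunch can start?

The tutorial starts at 12:38 PM + 265 min = 5:03 PM.
The closing talk starts at 5:03 PM + 47 min = 5:50 PM.
Lunch is bounded by the closing talk, so the earliest it can start is 5:50 PM.

5:50 PM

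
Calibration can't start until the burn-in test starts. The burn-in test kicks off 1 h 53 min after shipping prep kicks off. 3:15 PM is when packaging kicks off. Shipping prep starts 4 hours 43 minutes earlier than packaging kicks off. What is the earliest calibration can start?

Shipping prep starts at 3:15 PM − 283 min = 10:32 AM.
The burn-in test starts at 10:32 AM + 113 min = 12:25 PM.
Calibration is bounded by the burn-in test, so the earliest it can start is 12:25 PM.

12:25 PM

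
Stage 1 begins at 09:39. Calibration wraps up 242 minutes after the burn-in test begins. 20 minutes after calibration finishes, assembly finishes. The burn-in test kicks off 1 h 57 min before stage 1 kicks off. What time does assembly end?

The burn-in test starts at 09:39 − 117 min = 07:42.
Calibration ends at 07:42 + 242 min = 11:44.
Assembly ends at 11:44 + 20 min = 12:04.

12:04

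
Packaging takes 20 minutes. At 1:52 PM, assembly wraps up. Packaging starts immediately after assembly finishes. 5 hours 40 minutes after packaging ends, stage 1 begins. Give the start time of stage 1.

7:52 PM

Packaging starts at 1:52 PM.
Packaging ends at 1:52 PM + 20 min = 2:12 PM.
Stage 1 starts at 2:12 PM + 340 min = 7:52 PM.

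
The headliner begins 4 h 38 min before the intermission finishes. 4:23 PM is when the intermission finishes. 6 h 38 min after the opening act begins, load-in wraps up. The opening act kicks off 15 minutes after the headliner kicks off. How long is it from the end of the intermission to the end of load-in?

The headliner starts at 4:23 PM − 278 min = 11:45 AM.
The opening act starts at 11:45 AM + 15 min = 12:00 PM.
Load-in ends at 12:00 PM + 398 min = 6:38 PM.
From 4:23 PM to 6:38 PM is 2 h 15 min.

2 h 15 min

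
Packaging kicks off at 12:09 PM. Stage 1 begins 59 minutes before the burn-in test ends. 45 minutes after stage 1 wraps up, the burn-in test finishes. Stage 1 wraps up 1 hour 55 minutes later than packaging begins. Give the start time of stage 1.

1:50 PM

Stage 1 ends at 12:09 PM + 115 min = 2:04 PM.
The burn-in test ends at 2:04 PM + 45 min = 2:49 PM.
Stage 1 starts at 2:49 PM − 59 min = 1:50 PM.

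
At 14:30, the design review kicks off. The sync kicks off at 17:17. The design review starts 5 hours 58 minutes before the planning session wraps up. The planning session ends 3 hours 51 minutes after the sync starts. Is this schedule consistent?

The planning session ends at 17:17 + 231 min = 21:08.
The design review starts at 21:08 − 358 min = 15:10.
But the design review is also said to start at 14:30 — a 40-minute conflict.

No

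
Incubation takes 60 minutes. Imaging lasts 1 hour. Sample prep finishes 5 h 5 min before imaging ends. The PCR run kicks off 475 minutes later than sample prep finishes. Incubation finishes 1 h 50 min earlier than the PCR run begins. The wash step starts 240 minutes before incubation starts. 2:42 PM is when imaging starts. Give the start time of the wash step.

11:42 AM

Imaging ends at 2:42 PM + 60 min = 3:42 PM.
Sample prep ends at 3:42 PM − 305 min = 10:37 AM.
The PCR run starts at 10:37 AM + 475 min = 6:32 PM.
Incubation ends at 6:32 PM − 110 min = 4:42 PM.
Incubation starts at 4:42 PM − 60 min = 3:42 PM.
The wash step starts at 3:42 PM − 240 min = 11:42 AM.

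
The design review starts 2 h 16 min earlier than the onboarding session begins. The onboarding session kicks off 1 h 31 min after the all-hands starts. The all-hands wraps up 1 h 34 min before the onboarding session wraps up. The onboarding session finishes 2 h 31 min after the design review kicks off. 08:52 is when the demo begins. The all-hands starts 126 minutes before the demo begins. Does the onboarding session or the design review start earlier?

the design review

The all-hands starts at 08:52 − 126 min = 06:46.
The onboarding session starts at 06:46 + 91 min = 08:17.
The design review starts at 08:17 − 136 min = 06:01.
The onboarding session starts at 08:17 and the design review starts at 06:01, so the design review is first.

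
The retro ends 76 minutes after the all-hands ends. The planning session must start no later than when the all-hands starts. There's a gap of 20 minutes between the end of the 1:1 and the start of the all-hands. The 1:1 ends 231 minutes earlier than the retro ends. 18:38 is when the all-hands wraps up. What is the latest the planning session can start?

The retro ends at 18:38 + 76 min = 19:54.
The 1:1 ends at 19:54 − 231 min = 16:03.
The all-hands starts at 16:03 + 20 min = 16:23.
The planning session is bounded by the all-hands, so the latest it can start is 16:23.

16:23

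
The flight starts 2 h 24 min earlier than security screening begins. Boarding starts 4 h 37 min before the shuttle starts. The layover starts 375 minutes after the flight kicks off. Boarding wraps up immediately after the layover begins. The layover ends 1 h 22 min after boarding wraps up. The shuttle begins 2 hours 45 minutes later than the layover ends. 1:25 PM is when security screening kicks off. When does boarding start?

The flight starts at 1:25 PM − 144 min = 11:01 AM.
The layover starts at 11:01 AM + 375 min = 5:16 PM.
So boarding ends at 5:16 PM.
The layover ends at 5:16 PM + 82 min = 6:38 PM.
The shuttle starts at 6:38 PM + 165 min = 9:23 PM.
Boarding starts at 9:23 PM − 277 min = 4:46 PM.

4:46 PM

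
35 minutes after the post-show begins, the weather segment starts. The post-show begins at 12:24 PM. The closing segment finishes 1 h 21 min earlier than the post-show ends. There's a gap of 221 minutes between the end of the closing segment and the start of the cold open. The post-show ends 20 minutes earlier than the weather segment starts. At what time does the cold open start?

The weather segment starts at 12:24 PM + 35 min = 12:59 PM.
The post-show ends at 12:59 PM − 20 min = 12:39 PM.
The closing segment ends at 12:39 PM − 81 min = 11:18 AM.
The cold open starts at 11:18 AM + 221 min = 2:59 PM.

2:59 PM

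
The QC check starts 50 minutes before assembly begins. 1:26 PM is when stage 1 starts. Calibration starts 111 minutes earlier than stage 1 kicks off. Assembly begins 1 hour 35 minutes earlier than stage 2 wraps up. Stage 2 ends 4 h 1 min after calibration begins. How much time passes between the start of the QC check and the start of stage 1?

15 minutes

Calibration starts at 1:26 PM − 111 min = 11:35 AM.
Stage 2 ends at 11:35 AM + 241 min = 3:36 PM.
Assembly starts at 3:36 PM − 95 min = 2:01 PM.
The QC check starts at 2:01 PM − 50 min = 1:11 PM.
From 1:11 PM to 1:26 PM is 15 minutes.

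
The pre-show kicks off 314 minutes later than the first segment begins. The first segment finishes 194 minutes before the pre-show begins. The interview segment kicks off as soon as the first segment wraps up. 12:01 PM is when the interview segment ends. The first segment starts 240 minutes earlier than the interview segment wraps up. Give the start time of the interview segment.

The first segment starts at 12:01 PM − 240 min = 8:01 AM.
The pre-show starts at 8:01 AM + 314 min = 1:15 PM.
The first segment ends at 1:15 PM − 194 min = 10:01 AM.
So the interview segment starts at 10:01 AM.

10:01 AM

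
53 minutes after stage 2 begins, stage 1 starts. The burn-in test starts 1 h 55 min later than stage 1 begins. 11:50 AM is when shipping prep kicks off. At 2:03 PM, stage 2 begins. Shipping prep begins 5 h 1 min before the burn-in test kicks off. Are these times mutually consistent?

Stage 1 starts at 2:03 PM + 53 min = 2:56 PM.
The burn-in test starts at 2:56 PM + 115 min = 4:51 PM.
Shipping prep starts at 4:51 PM − 301 min = 11:50 AM.
That matches the stated 11:50 AM, so the schedule is consistent.

Yes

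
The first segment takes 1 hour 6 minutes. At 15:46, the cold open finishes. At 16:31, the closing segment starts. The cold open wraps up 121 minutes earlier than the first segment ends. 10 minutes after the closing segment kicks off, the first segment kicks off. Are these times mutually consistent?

The first segment starts at 16:31 + 10 min = 16:41.
The first segment ends at 16:41 + 66 min = 17:47.
The cold open ends at 17:47 − 121 min = 15:46.
That matches the stated 15:46, so the schedule is consistent.

Yes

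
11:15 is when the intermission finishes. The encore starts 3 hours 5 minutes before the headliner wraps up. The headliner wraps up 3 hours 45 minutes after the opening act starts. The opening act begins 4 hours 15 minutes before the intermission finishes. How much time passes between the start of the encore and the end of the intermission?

215 minutes

The opening act starts at 11:15 − 255 min = 07:00.
The headliner ends at 07:00 + 225 min = 10:45.
The encore starts at 10:45 − 185 min = 07:40.
From 07:40 to 11:15 is 215 minutes.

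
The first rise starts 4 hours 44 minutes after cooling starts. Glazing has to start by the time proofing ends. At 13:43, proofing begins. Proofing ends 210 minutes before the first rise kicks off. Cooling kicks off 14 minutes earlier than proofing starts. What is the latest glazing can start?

14:43

Cooling starts at 13:43 − 14 min = 13:29.
The first rise starts at 13:29 + 284 min = 18:13.
Proofing ends at 18:13 − 210 min = 14:43.
Glazing is bounded by proofing, so the latest it can start is 14:43.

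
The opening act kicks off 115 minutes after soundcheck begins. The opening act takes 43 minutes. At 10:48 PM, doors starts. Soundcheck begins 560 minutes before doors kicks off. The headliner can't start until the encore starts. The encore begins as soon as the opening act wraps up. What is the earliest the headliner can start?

4:06 PM

Soundcheck starts at 10:48 PM − 560 min = 1:28 PM.
The opening act starts at 1:28 PM + 115 min = 3:23 PM.
The opening act ends at 3:23 PM + 43 min = 4:06 PM.
So the encore starts at 4:06 PM.
The headliner is bounded by the encore, so the earliest it can start is 4:06 PM.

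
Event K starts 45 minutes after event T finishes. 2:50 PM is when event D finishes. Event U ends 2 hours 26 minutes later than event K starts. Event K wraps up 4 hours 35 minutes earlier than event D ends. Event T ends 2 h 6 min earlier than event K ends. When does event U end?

Event K ends at 2:50 PM − 275 min = 10:15 AM.
Event T ends at 10:15 AM − 126 min = 8:09 AM.
Event K starts at 8:09 AM + 45 min = 8:54 AM.
Event U ends at 8:54 AM + 146 min = 11:20 AM.

11:20 AM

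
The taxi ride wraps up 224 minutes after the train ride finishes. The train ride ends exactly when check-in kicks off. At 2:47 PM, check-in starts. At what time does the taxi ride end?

The train ride ends at 2:47 PM.
The taxi ride ends at 2:47 PM + 224 min = 6:31 PM.

6:31 PM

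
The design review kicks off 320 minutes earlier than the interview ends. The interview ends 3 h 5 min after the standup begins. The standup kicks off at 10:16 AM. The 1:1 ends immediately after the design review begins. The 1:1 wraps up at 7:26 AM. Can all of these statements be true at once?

The interview ends at 10:16 AM + 185 min = 1:21 PM.
The design review starts at 1:21 PM − 320 min = 8:01 AM.
So the 1:1 ends at 8:01 AM.
But the 1:1 is also said to end at 7:26 AM — a 35-minute conflict.

No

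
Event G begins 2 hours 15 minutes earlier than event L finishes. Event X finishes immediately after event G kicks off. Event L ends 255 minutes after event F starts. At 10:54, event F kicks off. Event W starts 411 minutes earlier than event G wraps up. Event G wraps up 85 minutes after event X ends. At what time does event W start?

Event L ends at 10:54 + 255 min = 15:09.
Event G starts at 15:09 − 135 min = 12:54.
So event X ends at 12:54.
Event G ends at 12:54 + 85 min = 14:19.
Event W starts at 14:19 − 411 min = 07:28.

07:28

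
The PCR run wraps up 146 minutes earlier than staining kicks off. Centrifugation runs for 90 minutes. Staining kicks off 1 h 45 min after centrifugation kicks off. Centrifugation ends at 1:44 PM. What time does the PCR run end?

Centrifugation starts at 1:44 PM − 90 min = 12:14 PM.
Staining starts at 12:14 PM + 105 min = 1:59 PM.
The PCR run ends at 1:59 PM − 146 min = 11:33 AM.

11:33 AM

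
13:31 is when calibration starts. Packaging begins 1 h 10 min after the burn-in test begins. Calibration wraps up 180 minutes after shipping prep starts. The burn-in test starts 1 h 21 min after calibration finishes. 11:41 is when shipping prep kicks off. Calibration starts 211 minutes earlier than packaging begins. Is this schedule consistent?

No

Calibration ends at 11:41 + 180 min = 14:41.
The burn-in test starts at 14:41 + 81 min = 16:02.
Packaging starts at 16:02 + 70 min = 17:12.
Calibration starts at 17:12 − 211 min = 13:41.
But calibration is also said to start at 13:31 — a 10-minute conflict.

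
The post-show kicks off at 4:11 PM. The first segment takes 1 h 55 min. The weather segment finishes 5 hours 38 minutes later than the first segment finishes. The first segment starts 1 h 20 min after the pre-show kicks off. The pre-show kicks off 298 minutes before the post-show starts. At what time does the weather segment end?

8:06 PM

The pre-show starts at 4:11 PM − 298 min = 11:13 AM.
The first segment starts at 11:13 AM + 80 min = 12:33 PM.
The first segment ends at 12:33 PM + 115 min = 2:28 PM.
The weather segment ends at 2:28 PM + 338 min = 8:06 PM.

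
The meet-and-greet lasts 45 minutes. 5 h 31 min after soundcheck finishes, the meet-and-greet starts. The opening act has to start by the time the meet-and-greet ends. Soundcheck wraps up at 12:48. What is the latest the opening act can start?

The meet-and-greet starts at 12:48 + 331 min = 18:19.
The meet-and-greet ends at 18:19 + 45 min = 19:04.
The opening act is bounded by the meet-and-greet, so the latest it can start is 19:04.

19:04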